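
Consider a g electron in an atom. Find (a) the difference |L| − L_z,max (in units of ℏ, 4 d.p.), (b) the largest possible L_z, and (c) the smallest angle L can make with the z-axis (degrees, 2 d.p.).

A g state has l = 4.
|L| − L_z,max = (2√5 − 4)ℏ ≈ 0.4721ℏ.
L_z,max = lℏ = 4ℏ.
cos θ_min = 4/√20, so θ_min ≈ 26.57°.

|L|−L_z,max ≈ 0.4721ℏ; L_z,max = 4ℏ; θ_min ≈ 26.57°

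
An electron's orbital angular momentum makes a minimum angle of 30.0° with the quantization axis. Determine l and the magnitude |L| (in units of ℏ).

At minimum angle, m_l = l, so cos θ = l/√(l(l+1)); cos²θ = l/(l+1) = 0.7500.
l = cos²θ/sin²θ ≈ 3.
Then |L| = ℏ√(3·4) = 2√3 ℏ.

l = 3, |L| = 2√3 ℏ ≈ 3.464ℏ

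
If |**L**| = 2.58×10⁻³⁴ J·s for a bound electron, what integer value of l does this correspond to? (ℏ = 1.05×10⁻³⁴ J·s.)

l = 2

Dividing by ℏ: |L|/ℏ ≈ 2.457.
(|L|/ℏ)² = l(l+1) ≈ 6.04 ⇒ l = 2.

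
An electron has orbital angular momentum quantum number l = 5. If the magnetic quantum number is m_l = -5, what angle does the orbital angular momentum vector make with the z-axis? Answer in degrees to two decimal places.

θ ≈ 155.91°

|L| = √(l(l+1)) ℏ = √30 ℏ.
L_z = m_l ℏ = −5ℏ.
cos θ = L_z/|L| = -5/√30, so θ ≈ 155.91°.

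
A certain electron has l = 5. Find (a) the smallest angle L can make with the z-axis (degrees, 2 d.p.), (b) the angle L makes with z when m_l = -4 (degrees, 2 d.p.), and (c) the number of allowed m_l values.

θ_min ≈ 24.09°; θ(m_l=-4) ≈ 136.91°; 11 values

cos θ_min = 5/√30, so θ_min ≈ 24.09°.
For m_l = -4: cos θ = -4/√30, θ ≈ 136.91°.
There are 2l+1 = 11 values of m_l.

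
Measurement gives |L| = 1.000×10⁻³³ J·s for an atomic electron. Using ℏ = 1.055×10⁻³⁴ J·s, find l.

l = 9

Dividing by ℏ: |L|/ℏ ≈ 9.479.
(|L|/ℏ)² = l(l+1) ≈ 89.85 ⇒ l = 9.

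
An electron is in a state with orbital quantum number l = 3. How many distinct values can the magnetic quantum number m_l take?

7

The number of m_l values is 2l + 1 = 2·3 + 1 = 7.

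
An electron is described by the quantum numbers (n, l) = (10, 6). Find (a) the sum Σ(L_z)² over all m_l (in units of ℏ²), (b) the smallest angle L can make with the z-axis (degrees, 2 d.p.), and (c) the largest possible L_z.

Σ(L_z)² = 182 ℏ²; θ_min ≈ 22.21°; L_z,max = 6ℏ

Σ m_l² = 182, so Σ(L_z)² = 182 ℏ².
cos θ_min = 6/√42, so θ_min ≈ 22.21°.
L_z,max = lℏ = 6ℏ.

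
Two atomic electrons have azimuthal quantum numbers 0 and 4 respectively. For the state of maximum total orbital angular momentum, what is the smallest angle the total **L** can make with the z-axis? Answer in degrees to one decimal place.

θ_min ≈ 26.6°

By the triangle rule, |l₁ − l₂| ≤ L ≤ l₁ + l₂.
L ∈ {4}.
The maximum is L = 4, with |L_tot| = ℏ√(4·5) = 2√5 ℏ.
The minimum angle with z is arccos(4/√20) ≈ 26.6°.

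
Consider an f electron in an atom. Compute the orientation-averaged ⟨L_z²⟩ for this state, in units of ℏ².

The letter f corresponds to l = 3.
The allowed m_l values are -3, -2, -1, 0, 1, 2, 3.
⟨L_z²⟩ = ℏ²·(Σ m_l²)/(2l+1) = ℏ²·28/7 = 4ℏ².

⟨L_z²⟩ = 4 ℏ²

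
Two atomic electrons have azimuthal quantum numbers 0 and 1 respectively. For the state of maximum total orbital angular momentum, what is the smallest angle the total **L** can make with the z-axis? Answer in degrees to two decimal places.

θ_min ≈ 45.00°

The total orbital quantum number L ranges from |l₁ − l₂| to l₁ + l₂ in integer steps.
Allowed values: L = 1.
The maximum is L = 1, with |L_tot| = ℏ√(1·2) = √2 ℏ.
The minimum angle with z is arccos(1/√2) ≈ 45.00°.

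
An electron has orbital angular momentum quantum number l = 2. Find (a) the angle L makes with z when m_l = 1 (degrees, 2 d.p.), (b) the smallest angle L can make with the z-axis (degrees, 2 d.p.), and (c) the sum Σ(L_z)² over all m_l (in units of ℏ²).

θ(m_l=1) ≈ 65.91°; θ_min ≈ 35.26°; Σ(L_z)² = 10 ℏ²

For m_l = 1: cos θ = 1/√6, θ ≈ 65.91°.
cos θ_min = 2/√6, so θ_min ≈ 35.26°.
Σ m_l² = 10, so Σ(L_z)² = 10 ℏ².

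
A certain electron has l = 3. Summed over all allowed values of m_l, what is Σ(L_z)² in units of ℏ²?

m_l runs from −3 to 3, i.e. {-3, -2, -1, 0, 1, 2, 3}.
Summing m² from −3 to 3: Σ m_l² = 28.

Σ(L_z)² = 28 ℏ²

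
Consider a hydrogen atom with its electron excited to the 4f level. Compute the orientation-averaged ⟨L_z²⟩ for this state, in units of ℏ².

⟨L_z²⟩ = 4 ℏ²

The 4f level has l = 3.
m_l runs from −3 to 3, i.e. {-3, -2, -1, 0, 1, 2, 3}.
⟨L_z²⟩ = ℏ²·l(l+1)/3 = 4ℏ².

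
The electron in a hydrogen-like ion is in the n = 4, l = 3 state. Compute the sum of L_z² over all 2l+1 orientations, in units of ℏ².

m_l runs from −3 to 3, i.e. {-3, -2, -1, 0, 1, 2, 3}.
Σ m_l² = 2·(1 + 4 + 9) = 28.

Σ(L_z)² = 28 ℏ²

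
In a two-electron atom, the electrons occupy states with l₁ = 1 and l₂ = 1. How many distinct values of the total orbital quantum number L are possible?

By the triangle rule, |l₁ − l₂| ≤ L ≤ l₁ + l₂.
L ∈ {0, 1, 2}.
That is 3 values.

3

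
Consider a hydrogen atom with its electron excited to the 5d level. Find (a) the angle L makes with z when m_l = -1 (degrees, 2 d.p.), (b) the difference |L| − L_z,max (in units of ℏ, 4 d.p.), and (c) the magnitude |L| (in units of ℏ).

θ(m_l=-1) ≈ 114.09°; |L|−L_z,max ≈ 0.4495ℏ; |L| = √6 ℏ ≈ 2.449ℏ

The 5d level has l = 2.
For m_l = -1: cos θ = -1/√6, θ ≈ 114.09°.
|L| − L_z,max = (√6 − 2)ℏ ≈ 0.4495ℏ.
|L| = ℏ√(2·3) = √6 ℏ ≈ 2.449ℏ.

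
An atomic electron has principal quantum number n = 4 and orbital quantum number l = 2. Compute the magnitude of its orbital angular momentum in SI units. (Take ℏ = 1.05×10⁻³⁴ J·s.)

|L| = 2.57×10⁻³⁴ J·s

|L| = ℏ√(l(l+1)) = ℏ√(2·3) = √6 ℏ
Numerically, |L| = 2.449 × (1.05×10⁻³⁴ J·s) = 2.57×10⁻³⁴ J·s.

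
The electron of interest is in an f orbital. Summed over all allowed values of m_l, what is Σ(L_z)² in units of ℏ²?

For an f orbital, l = 3.
m_l ∈ {-3, -2, -1, 0, 1, 2, 3}.
Σ m_l² = l(l+1)(2l+1)/3 = 3·4·7/3 = 28.

Σ(L_z)² = 28 ℏ²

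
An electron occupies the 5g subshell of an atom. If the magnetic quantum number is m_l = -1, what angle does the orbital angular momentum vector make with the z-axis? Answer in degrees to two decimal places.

θ ≈ 102.92°

For 5g, l = 4.
|L| = √(l(l+1)) ℏ = 2√5 ℏ.
L_z = m_l ℏ = −1ℏ.
cos θ = L_z/|L| = -1/√20, so θ ≈ 102.92°.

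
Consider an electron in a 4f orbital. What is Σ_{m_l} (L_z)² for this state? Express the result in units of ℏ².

Σ(L_z)² = 28 ℏ²

The 4f subshell has l = 3.
m_l runs from −3 to 3, i.e. {-3, -2, -1, 0, 1, 2, 3}.
Σ m_l² = l(l+1)(2l+1)/3 = 3·4·7/3 = 28.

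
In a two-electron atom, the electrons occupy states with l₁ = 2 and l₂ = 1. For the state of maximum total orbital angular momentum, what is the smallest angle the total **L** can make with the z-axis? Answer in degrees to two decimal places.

Angular momentum addition gives L = |l₁ − l₂|, …, l₁ + l₂.
So L can be 1, 2, 3.
The maximum is L = 3, with |L_tot| = ℏ√(3·4) = 2√3 ℏ.
The minimum angle with z is arccos(3/√12) ≈ 30.00°.

θ_min ≈ 30.00°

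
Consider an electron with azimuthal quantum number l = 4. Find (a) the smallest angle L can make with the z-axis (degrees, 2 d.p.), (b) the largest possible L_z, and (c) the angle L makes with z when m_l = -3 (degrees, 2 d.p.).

θ_min ≈ 26.57°; L_z,max = 4ℏ; θ(m_l=-3) ≈ 132.13°

cos θ_min = 4/√20, so θ_min ≈ 26.57°.
L_z,max = lℏ = 4ℏ.
For m_l = -3: cos θ = -3/√20, θ ≈ 132.13°.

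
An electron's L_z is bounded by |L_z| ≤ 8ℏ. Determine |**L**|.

Since max m_l = l, l = 8.
|L| = √(l(l+1)) ℏ = 6√2 ℏ.

|L| = 6√2 ℏ ≈ 8.485ℏ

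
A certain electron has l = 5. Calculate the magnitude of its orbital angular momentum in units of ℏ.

|L| = ℏ√(l(l+1)) = ℏ√(5·6) = √30 ℏ

|L| = √30 ℏ ≈ 5.477ℏ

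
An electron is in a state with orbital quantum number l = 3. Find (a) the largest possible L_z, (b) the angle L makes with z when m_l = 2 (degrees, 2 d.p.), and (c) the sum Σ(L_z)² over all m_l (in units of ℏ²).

L_z,max = 3ℏ; θ(m_l=2) ≈ 54.74°; Σ(L_z)² = 28 ℏ²

L_z,max = lℏ = 3ℏ.
For m_l = 2: cos θ = 2/√12, θ ≈ 54.74°.
Σ m_l² = 28, so Σ(L_z)² = 28 ℏ².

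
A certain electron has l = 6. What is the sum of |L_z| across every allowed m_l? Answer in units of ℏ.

Σ|L_z| = 42 ℏ

m_l runs from −6 to 6, i.e. {-6, -5, -4, -3, -2, -1, 0, 1, 2, 3, 4, 5, 6}.
Σ|m_l| = 2·6(6+1)/2 = 42.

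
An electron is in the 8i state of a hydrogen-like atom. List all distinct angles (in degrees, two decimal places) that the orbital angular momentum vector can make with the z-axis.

The 8i subshell has l = 6.
|L|² = l(l+1)ℏ² = 42ℏ², so |L| = √42 ℏ.
cos θ = m_l/√42 for each m_l ∈ {-6, -5, -4, -3, -2, -1, 0, 1, 2, 3, 4, 5, 6}.

θ ∈ {22.21°, 39.51°, 51.89°, 62.42°, 72.02°, 81.12°, 90.00°, 98.88°, 107.98°, 117.58°, 128.11°, 140.49°, 157.79°}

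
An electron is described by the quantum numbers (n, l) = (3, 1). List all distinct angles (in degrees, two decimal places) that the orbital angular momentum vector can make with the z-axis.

θ ∈ {45.00°, 90.00°, 135.00°}

|L|² = l(l+1)ℏ² = 2ℏ², so |L| = √2 ℏ.
cos θ = m_l/√2 for each m_l ∈ {-1, 0, 1}.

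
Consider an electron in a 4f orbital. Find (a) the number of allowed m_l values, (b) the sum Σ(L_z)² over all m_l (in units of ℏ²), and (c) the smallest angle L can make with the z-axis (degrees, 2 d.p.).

7 values; Σ(L_z)² = 28 ℏ²; θ_min ≈ 30.00°

The 4f subshell has l = 3.
There are 2l+1 = 7 values of m_l.
Σ m_l² = 28, so Σ(L_z)² = 28 ℏ².
cos θ_min = 3/√12, so θ_min ≈ 30.00°.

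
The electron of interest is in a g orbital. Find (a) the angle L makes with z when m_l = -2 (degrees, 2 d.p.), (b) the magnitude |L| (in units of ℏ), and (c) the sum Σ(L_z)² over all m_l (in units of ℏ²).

A g state has l = 4.
For m_l = -2: cos θ = -2/√20, θ ≈ 116.57°.
|L| = ℏ√(4·5) = 2√5 ℏ ≈ 4.472ℏ.
Σ m_l² = 60, so Σ(L_z)² = 60 ℏ².

θ(m_l=-2) ≈ 116.57°; |L| = 2√5 ℏ ≈ 4.472ℏ; Σ(L_z)² = 60 ℏ²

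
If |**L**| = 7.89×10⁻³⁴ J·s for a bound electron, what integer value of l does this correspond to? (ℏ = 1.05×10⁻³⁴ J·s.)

|L|/ℏ = (7.89×10⁻³⁴)/(1.05×10⁻³⁴) ≈ 7.514.
Set l(l+1) = 56.46; the integer solution is l = 7.

l = 7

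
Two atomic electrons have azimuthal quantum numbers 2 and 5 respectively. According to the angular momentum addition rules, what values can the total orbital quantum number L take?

L = 3, 4, 5, 6, 7

By the triangle rule, |l₁ − l₂| ≤ L ≤ l₁ + l₂.
L ∈ {3, 4, 5, 6, 7}.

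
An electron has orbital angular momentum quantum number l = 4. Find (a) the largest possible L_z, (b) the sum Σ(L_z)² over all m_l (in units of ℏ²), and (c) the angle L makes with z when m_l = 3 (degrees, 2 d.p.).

L_z,max = 4ℏ; Σ(L_z)² = 60 ℏ²; θ(m_l=3) ≈ 47.87°

L_z,max = lℏ = 4ℏ.
Σ m_l² = 60, so Σ(L_z)² = 60 ℏ².
For m_l = 3: cos θ = 3/√20, θ ≈ 47.87°.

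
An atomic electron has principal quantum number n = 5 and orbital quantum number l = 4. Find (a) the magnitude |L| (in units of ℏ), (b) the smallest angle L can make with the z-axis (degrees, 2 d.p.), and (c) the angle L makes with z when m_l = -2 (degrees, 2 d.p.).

|L| = 2√5 ℏ ≈ 4.472ℏ; θ_min ≈ 26.57°; θ(m_l=-2) ≈ 116.57°

|L| = ℏ√(4·5) = 2√5 ℏ ≈ 4.472ℏ.
cos θ_min = 4/√20, so θ_min ≈ 26.57°.
For m_l = -2: cos θ = -2/√20, θ ≈ 116.57°.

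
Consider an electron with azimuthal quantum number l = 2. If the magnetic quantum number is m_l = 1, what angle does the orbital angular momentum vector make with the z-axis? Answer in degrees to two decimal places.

θ ≈ 65.91°

|L| = ℏ√(l(l+1)) = √6 ℏ.
L_z = m_l ℏ = 1ℏ.
cos θ = L_z/|L| = 1/√6, so θ ≈ 65.91°.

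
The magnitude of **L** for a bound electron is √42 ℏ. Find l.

(|L|/ℏ)² = l(l+1) = 42.
Solving: l = 6.

l = 6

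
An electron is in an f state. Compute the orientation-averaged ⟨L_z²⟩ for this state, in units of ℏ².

⟨L_z²⟩ = 4 ℏ²

The letter f corresponds to l = 3.
The allowed m_l values are -3, -2, -1, 0, 1, 2, 3.
⟨L_z²⟩ = ℏ²·l(l+1)/3 = 4ℏ².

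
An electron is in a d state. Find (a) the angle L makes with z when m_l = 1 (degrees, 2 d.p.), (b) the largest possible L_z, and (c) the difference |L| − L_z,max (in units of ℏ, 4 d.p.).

A d state has l = 2.
For m_l = 1: cos θ = 1/√6, θ ≈ 65.91°.
L_z,max = lℏ = 2ℏ.
|L| − L_z,max = (√6 − 2)ℏ ≈ 0.4495ℏ.

θ(m_l=1) ≈ 65.91°; L_z,max = 2ℏ; |L|−L_z,max ≈ 0.4495ℏ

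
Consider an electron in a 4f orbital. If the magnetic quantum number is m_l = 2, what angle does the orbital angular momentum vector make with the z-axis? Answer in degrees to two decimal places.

θ ≈ 54.74°

4f means n = 4, l = 3.
|L| = ℏ√(l(l+1)) = 2√3 ℏ.
L_z = m_l ℏ = 2ℏ.
cos θ = L_z/|L| = 2/√12, so θ ≈ 54.74°.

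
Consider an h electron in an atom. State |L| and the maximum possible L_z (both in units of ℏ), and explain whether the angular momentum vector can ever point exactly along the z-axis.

For an h orbital, l = 5.
|L| = √30 ℏ ≈ 5.4772ℏ, while L_z,max = lℏ = 5ℏ.
Since |L| > L_z,max, the vector can never point exactly along z; the closest it comes is θ_min = arccos(5/√30) ≈ 24.1°.

No: L_z,max = 5ℏ < |L| = √30 ℏ ≈ 5.477ℏ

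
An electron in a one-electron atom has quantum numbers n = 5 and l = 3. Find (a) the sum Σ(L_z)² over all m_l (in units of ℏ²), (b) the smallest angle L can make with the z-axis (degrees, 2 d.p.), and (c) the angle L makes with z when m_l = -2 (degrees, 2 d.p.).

Σ m_l² = 28, so Σ(L_z)² = 28 ℏ².
cos θ_min = 3/√12, so θ_min ≈ 30.00°.
For m_l = -2: cos θ = -2/√12, θ ≈ 125.26°.

Σ(L_z)² = 28 ℏ²; θ_min ≈ 30.00°; θ(m_l=-2) ≈ 125.26°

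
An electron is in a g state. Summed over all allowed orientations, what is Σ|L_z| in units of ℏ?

Σ|L_z| = 20 ℏ

The letter g corresponds to l = 4.
m_l runs from −4 to 4, i.e. {-4, -3, -2, -1, 0, 1, 2, 3, 4}.
Σ|m_l| = 2·4(4+1)/2 = 20.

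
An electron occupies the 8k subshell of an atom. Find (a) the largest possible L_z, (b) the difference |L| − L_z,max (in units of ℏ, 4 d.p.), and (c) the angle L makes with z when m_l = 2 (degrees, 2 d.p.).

L_z,max = 7ℏ; |L|−L_z,max ≈ 0.4833ℏ; θ(m_l=2) ≈ 74.50°

For 8k, l = 7.
L_z,max = lℏ = 7ℏ.
|L| − L_z,max = (2√14 − 7)ℏ ≈ 0.4833ℏ.
For m_l = 2: cos θ = 2/√56, θ ≈ 74.50°.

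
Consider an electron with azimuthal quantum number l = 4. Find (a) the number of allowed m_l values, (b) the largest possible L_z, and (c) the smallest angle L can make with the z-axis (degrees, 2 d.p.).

9 values; L_z,max = 4ℏ; θ_min ≈ 26.57°

There are 2l+1 = 9 values of m_l.
L_z,max = lℏ = 4ℏ.
cos θ_min = 4/√20, so θ_min ≈ 26.57°.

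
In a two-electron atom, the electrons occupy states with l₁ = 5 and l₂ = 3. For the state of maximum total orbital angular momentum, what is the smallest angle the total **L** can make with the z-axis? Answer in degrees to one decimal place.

θ_min ≈ 19.5°

The total orbital quantum number L ranges from |l₁ − l₂| to l₁ + l₂ in integer steps.
Allowed values: L = 2, 3, 4, 5, 6, 7, 8.
The maximum is L = 8, with |L_tot| = ℏ√(8·9) = 6√2 ℏ.
The minimum angle with z is arccos(8/√72) ≈ 19.5°.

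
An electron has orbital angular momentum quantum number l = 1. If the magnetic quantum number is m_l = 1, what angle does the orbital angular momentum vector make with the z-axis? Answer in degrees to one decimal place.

θ ≈ 45.0°

|L| = √(l(l+1)) ℏ = √2 ℏ.
L_z = m_l ℏ = 1ℏ.
cos θ = L_z/|L| = 1/√2, so θ ≈ 45.0°.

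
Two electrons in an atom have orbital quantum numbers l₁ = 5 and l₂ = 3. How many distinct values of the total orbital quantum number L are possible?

The total orbital quantum number L ranges from |l₁ − l₂| to l₁ + l₂ in integer steps.
Allowed values: L = 2, 3, 4, 5, 6, 7, 8.
That is 7 values.

7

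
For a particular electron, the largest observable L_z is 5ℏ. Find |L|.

|L| = √30 ℏ ≈ 5.477ℏ

Since max m_l = l, l = 5.
|L| = ℏ√(l(l+1)) = √30 ℏ.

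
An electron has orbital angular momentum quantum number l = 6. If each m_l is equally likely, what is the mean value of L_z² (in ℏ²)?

m_l runs from −6 to 6, i.e. {-6, -5, -4, -3, -2, -1, 0, 1, 2, 3, 4, 5, 6}.
⟨L_z²⟩ = ℏ²·(Σ m_l²)/(2l+1) = ℏ²·182/13 = 14ℏ².

⟨L_z²⟩ = 14 ℏ²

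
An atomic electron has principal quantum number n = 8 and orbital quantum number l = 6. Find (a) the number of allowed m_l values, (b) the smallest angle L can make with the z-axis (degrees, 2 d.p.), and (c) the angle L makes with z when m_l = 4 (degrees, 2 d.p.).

There are 2l+1 = 13 values of m_l.
cos θ_min = 6/√42, so θ_min ≈ 22.21°.
For m_l = 4: cos θ = 4/√42, θ ≈ 51.89°.

13 values; θ_min ≈ 22.21°; θ(m_l=4) ≈ 51.89°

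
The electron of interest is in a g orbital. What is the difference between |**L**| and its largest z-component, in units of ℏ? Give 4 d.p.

The letter g corresponds to l = 4.
|L| = 2√5 ℏ ≈ 4.4721ℏ, while L_z,max = lℏ = 4ℏ.
The difference is (2√5 − 4)ℏ ≈ 0.4721ℏ.

|L| − L_z,max ≈ 0.4721ℏ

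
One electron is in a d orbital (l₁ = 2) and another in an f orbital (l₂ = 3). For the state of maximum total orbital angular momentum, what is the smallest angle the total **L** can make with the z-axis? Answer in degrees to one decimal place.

θ_min ≈ 24.1°

By the triangle rule, |l₁ − l₂| ≤ L ≤ l₁ + l₂.
L ∈ {1, 2, 3, 4, 5}.
The maximum is L = 5, with |L_tot| = ℏ√(5·6) = √30 ℏ.
The minimum angle with z is arccos(5/√30) ≈ 24.1°.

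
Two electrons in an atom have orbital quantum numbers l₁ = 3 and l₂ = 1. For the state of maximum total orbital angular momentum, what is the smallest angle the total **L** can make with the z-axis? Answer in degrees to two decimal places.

The total orbital quantum number L ranges from |l₁ − l₂| to l₁ + l₂ in integer steps.
L ∈ {2, 3, 4}.
The maximum is L = 4, with |L_tot| = ℏ√(4·5) = 2√5 ℏ.
The minimum angle with z is arccos(4/√20) ≈ 26.57°.

θ_min ≈ 26.57°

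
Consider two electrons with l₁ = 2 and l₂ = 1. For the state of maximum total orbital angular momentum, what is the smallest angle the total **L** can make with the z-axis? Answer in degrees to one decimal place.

θ_min ≈ 30.0°

Angular momentum addition gives L = |l₁ − l₂|, …, l₁ + l₂.
L ∈ {1, 2, 3}.
The maximum is L = 3, with |L_tot| = ℏ√(3·4) = 2√3 ℏ.
The minimum angle with z is arccos(3/√12) ≈ 30.0°.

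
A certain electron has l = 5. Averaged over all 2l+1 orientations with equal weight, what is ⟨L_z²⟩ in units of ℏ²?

m_l ∈ {-5, -4, -3, -2, -1, 0, 1, 2, 3, 4, 5}.
⟨L_z²⟩ = ℏ²·(Σ m_l²)/(2l+1) = ℏ²·110/11 = 10ℏ².

⟨L_z²⟩ = 10 ℏ²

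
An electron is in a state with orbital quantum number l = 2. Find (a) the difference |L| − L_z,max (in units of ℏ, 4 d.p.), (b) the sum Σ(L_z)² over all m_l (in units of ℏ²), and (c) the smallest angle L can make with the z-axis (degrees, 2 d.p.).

|L|−L_z,max ≈ 0.4495ℏ; Σ(L_z)² = 10 ℏ²; θ_min ≈ 35.26°

|L| − L_z,max = (√6 − 2)ℏ ≈ 0.4495ℏ.
Σ m_l² = 10, so Σ(L_z)² = 10 ℏ².
cos θ_min = 2/√6, so θ_min ≈ 35.26°.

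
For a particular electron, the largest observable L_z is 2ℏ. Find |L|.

The maximum L_z equals lℏ, giving l = 2.
|L| = √(l(l+1)) ℏ = √6 ℏ.

|L| = √6 ℏ ≈ 2.449ℏ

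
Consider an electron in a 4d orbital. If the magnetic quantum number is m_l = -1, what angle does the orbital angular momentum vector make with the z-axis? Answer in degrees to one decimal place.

The 4d subshell has l = 2.
|L| = √(l(l+1)) ℏ = √6 ℏ.
L_z = m_l ℏ = −1ℏ.
cos θ = L_z/|L| = -1/√6, so θ ≈ 114.1°.

θ ≈ 114.1°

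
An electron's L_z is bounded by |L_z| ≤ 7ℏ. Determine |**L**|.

L_z,max = lℏ, so l = 7.
|L| = √(l(l+1)) ℏ = 2√14 ℏ.

|L| = 2√14 ℏ ≈ 7.483ℏ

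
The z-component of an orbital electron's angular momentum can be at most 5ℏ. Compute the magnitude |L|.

|L| = √30 ℏ ≈ 5.477ℏ

The maximum L_z equals lℏ, giving l = 5.
|L| = ℏ√(l(l+1)) = √30 ℏ.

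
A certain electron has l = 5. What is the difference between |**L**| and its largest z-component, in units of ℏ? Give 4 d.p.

|L| − L_z,max ≈ 0.4772ℏ

|L| = √30 ℏ ≈ 5.4772ℏ, while L_z,max = lℏ = 5ℏ.
The difference is (√30 − 5)ℏ ≈ 0.4772ℏ.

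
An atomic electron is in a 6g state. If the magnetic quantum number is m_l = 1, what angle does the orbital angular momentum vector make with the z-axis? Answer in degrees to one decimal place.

The 6g subshell has l = 4.
|L| = √(l(l+1)) ℏ = 2√5 ℏ.
L_z = m_l ℏ = 1ℏ.
cos θ = L_z/|L| = 1/√20, so θ ≈ 77.1°.

θ ≈ 77.1°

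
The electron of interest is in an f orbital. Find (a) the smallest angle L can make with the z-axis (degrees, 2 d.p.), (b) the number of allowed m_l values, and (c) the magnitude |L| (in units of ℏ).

θ_min ≈ 30.00°; 7 values; |L| = 2√3 ℏ ≈ 3.464ℏ

For an f orbital, l = 3.
cos θ_min = 3/√12, so θ_min ≈ 30.00°.
There are 2l+1 = 7 values of m_l.
|L| = ℏ√(3·4) = 2√3 ℏ ≈ 3.464ℏ.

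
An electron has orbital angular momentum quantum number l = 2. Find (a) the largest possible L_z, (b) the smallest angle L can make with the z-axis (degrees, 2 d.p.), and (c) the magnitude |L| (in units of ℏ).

L_z,max = 2ℏ; θ_min ≈ 35.26°; |L| = √6 ℏ ≈ 2.449ℏ

L_z,max = lℏ = 2ℏ.
cos θ_min = 2/√6, so θ_min ≈ 35.26°.
|L| = ℏ√(2·3) = √6 ℏ ≈ 2.449ℏ.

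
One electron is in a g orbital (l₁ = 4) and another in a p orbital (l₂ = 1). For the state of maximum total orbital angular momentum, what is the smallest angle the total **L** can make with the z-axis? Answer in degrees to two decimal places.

θ_min ≈ 24.09°

The total orbital quantum number L ranges from |l₁ − l₂| to l₁ + l₂ in integer steps.
Allowed values: L = 3, 4, 5.
The maximum is L = 5, with |L_tot| = ℏ√(5·6) = √30 ℏ.
The minimum angle with z is arccos(5/√30) ≈ 24.09°.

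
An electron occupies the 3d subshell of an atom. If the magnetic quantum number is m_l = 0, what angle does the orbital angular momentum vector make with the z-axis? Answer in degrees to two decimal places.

3d means n = 3, l = 2.
|L| = √(l(l+1)) ℏ = √6 ℏ.
L_z = m_l ℏ = 0ℏ.
cos θ = L_z/|L| = 0/√6, so θ ≈ 90.00°.

θ ≈ 90.00°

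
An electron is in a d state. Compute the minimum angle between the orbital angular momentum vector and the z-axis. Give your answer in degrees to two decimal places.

θ_min ≈ 35.26°

A d state has l = 2.
|L| = √(l(l+1)) ℏ = √6 ℏ.
The smallest angle corresponds to the largest L_z, i.e. m_l = l = 2, giving L_z = 2ℏ.
cos θ_min = 2/√6, so θ_min ≈ 35.26°.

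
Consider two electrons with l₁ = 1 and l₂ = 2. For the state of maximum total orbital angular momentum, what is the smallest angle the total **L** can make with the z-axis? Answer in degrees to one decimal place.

θ_min ≈ 30.0°

Angular momentum addition gives L = |l₁ − l₂|, …, l₁ + l₂.
So L can be 1, 2, 3.
The maximum is L = 3, with |L_tot| = ℏ√(3·4) = 2√3 ℏ.
The minimum angle with z is arccos(3/√12) ≈ 30.0°.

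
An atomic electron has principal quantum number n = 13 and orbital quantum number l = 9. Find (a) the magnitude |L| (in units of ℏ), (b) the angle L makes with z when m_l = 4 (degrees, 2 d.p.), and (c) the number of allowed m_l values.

|L| = ℏ√(9·10) = 3√10 ℏ ≈ 9.487ℏ.
For m_l = 4: cos θ = 4/√90, θ ≈ 65.06°.
There are 2l+1 = 19 values of m_l.

|L| = 3√10 ℏ ≈ 9.487ℏ; θ(m_l=4) ≈ 65.06°; 19 values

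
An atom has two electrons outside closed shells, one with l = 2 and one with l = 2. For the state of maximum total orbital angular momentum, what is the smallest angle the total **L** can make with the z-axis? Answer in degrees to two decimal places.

L runs from |2 − 2| = 0 to 2 + 2 = 4.
L ∈ {0, 1, 2, 3, 4}.
The maximum is L = 4, with |L_tot| = ℏ√(4·5) = 2√5 ℏ.
The minimum angle with z is arccos(4/√20) ≈ 26.57°.

θ_min ≈ 26.57°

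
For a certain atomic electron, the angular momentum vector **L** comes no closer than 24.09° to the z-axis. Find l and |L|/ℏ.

At minimum angle, m_l = l, so cos θ = l/√(l(l+1)); cos²θ = l/(l+1) = 0.8334.
Thus l = 0.8334/(1 − 0.8334) ≈ 5.
Then |L| = ℏ√(5·6) = √30 ℏ.

l = 5, |L| = √30 ℏ ≈ 5.477ℏ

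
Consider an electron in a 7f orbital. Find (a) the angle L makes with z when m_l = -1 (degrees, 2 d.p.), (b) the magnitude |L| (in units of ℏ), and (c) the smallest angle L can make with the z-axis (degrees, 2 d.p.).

θ(m_l=-1) ≈ 106.78°; |L| = 2√3 ℏ ≈ 3.464ℏ; θ_min ≈ 30.00°

For 7f, l = 3.
For m_l = -1: cos θ = -1/√12, θ ≈ 106.78°.
|L| = ℏ√(3·4) = 2√3 ℏ ≈ 3.464ℏ.
cos θ_min = 3/√12, so θ_min ≈ 30.00°.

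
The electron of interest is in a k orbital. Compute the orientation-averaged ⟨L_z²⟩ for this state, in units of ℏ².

A k state has l = 7.
m_l runs from −7 to 7, i.e. {-7, -6, -5, -4, -3, -2, -1, 0, 1, 2, 3, 4, 5, 6, 7}.
⟨L_z²⟩ = ℏ²·l(l+1)/3 = 18.67ℏ².

⟨L_z²⟩ = 18.67 ℏ²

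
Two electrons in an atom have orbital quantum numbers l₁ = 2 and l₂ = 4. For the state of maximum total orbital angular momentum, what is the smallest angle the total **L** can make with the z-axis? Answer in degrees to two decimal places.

θ_min ≈ 22.21°

L runs from |2 − 4| = 2 to 2 + 4 = 6.
L ∈ {2, 3, 4, 5, 6}.
The maximum is L = 6, with |L_tot| = ℏ√(6·7) = √42 ℏ.
The minimum angle with z is arccos(6/√42) ≈ 22.21°.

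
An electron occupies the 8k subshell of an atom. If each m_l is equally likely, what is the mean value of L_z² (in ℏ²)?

⟨L_z²⟩ = 18.67 ℏ²

8k means n = 8, l = 7.
m_l ∈ {-7, -6, -5, -4, -3, -2, -1, 0, 1, 2, 3, 4, 5, 6, 7}.
⟨L_z²⟩ = ℏ²·l(l+1)/3 = 18.67ℏ².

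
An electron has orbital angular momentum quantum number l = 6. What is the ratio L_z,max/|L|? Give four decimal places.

L_z,max/|L| = 0.9258

|L| = √42 ℏ ≈ 6.4807ℏ, while L_z,max = lℏ = 6ℏ.
L_z,max/|L| = 6/√42 = 0.9258.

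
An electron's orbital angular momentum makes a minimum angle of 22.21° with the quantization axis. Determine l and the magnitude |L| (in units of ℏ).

l = 6, |L| = √42 ℏ ≈ 6.481ℏ

At minimum angle, m_l = l, so cos θ = l/√(l(l+1)); cos²θ = l/(l+1) = 0.8571.
Thus l = 0.8571/(1 − 0.8571) ≈ 6.
Then |L| = ℏ√(6·7) = √42 ℏ.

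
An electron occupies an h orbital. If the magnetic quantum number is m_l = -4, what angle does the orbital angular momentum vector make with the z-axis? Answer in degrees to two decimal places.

The letter h corresponds to l = 5.
|L| = ℏ√(l(l+1)) = √30 ℏ.
L_z = m_l ℏ = −4ℏ.
cos θ = L_z/|L| = -4/√30, so θ ≈ 136.91°.

θ ≈ 136.91°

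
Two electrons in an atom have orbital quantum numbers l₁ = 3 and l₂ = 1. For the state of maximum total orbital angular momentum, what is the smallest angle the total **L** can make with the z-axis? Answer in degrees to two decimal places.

The total orbital quantum number L ranges from |l₁ − l₂| to l₁ + l₂ in integer steps.
Allowed values: L = 2, 3, 4.
The maximum is L = 4, with |L_tot| = ℏ√(4·5) = 2√5 ℏ.
The minimum angle with z is arccos(4/√20) ≈ 26.57°.

θ_min ≈ 26.57°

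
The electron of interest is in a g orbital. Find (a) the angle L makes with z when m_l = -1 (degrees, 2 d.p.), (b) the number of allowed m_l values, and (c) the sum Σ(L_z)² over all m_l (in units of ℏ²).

For a g orbital, l = 4.
For m_l = -1: cos θ = -1/√20, θ ≈ 102.92°.
There are 2l+1 = 9 values of m_l.
Σ m_l² = 60, so Σ(L_z)² = 60 ℏ².

θ(m_l=-1) ≈ 102.92°; 9 values; Σ(L_z)² = 60 ℏ²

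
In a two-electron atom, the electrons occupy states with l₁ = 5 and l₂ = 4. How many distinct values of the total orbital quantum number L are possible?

9

L runs from |5 − 4| = 1 to 5 + 4 = 9.
L ∈ {1, 2, 3, 4, 5, 6, 7, 8, 9}.
That is 9 values.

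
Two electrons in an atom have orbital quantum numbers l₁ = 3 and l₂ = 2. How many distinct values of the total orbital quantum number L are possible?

5

Angular momentum addition gives L = |l₁ − l₂|, …, l₁ + l₂.
Allowed values: L = 1, 2, 3, 4, 5.
That is 5 values.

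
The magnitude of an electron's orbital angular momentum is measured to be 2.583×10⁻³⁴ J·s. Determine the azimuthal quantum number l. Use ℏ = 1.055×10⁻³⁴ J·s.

Dividing by ℏ: |L|/ℏ ≈ 2.448.
Set l(l+1) = 5.99; the integer solution is l = 2.

l = 2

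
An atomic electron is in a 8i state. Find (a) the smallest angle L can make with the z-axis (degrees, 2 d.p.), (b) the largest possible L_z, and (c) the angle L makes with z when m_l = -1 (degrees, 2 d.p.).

θ_min ≈ 22.21°; L_z,max = 6ℏ; θ(m_l=-1) ≈ 98.88°

8i means n = 8, l = 6.
cos θ_min = 6/√42, so θ_min ≈ 22.21°.
L_z,max = lℏ = 6ℏ.
For m_l = -1: cos θ = -1/√42, θ ≈ 98.88°.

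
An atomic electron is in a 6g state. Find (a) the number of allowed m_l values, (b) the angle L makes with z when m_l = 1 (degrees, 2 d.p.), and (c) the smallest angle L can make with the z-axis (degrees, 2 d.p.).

6g means n = 6, l = 4.
There are 2l+1 = 9 values of m_l.
For m_l = 1: cos θ = 1/√20, θ ≈ 77.08°.
cos θ_min = 4/√20, so θ_min ≈ 26.57°.

9 values; θ(m_l=1) ≈ 77.08°; θ_min ≈ 26.57°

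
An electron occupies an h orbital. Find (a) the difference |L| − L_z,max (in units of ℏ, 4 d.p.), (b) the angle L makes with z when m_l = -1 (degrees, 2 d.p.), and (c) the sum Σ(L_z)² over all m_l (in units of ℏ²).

|L|−L_z,max ≈ 0.4772ℏ; θ(m_l=-1) ≈ 100.52°; Σ(L_z)² = 110 ℏ²

For an h orbital, l = 5.
|L| − L_z,max = (√30 − 5)ℏ ≈ 0.4772ℏ.
For m_l = -1: cos θ = -1/√30, θ ≈ 100.52°.
Σ m_l² = 110, so Σ(L_z)² = 110 ℏ².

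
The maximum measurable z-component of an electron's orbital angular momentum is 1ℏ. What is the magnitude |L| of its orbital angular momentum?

|L| = √2 ℏ ≈ 1.414ℏ

L_z,max = lℏ, so l = 1.
|L| = √(l(l+1)) ℏ = √2 ℏ.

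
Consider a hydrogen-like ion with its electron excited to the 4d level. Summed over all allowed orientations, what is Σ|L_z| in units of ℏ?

Σ|L_z| = 6 ℏ

The 4d level has l = 2.
m_l ∈ {-2, -1, 0, 1, 2}.
Σ|m_l| = 2(1+2+…+2) = 6.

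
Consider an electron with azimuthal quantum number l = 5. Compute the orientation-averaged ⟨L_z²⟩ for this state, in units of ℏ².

⟨L_z²⟩ = 10 ℏ²

The allowed m_l values are -5, -4, -3, -2, -1, 0, 1, 2, 3, 4, 5.
Average of L_z² over 11 states: 110/11 ℏ² = 10 ℏ².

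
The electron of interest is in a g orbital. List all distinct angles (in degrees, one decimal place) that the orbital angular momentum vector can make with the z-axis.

The letter g corresponds to l = 4.
|L|² = l(l+1)ℏ² = 20ℏ², so |L| = 2√5 ℏ.
cos θ = m_l/√20 for each m_l ∈ {-4, -3, -2, -1, 0, 1, 2, 3, 4}.

θ ∈ {26.6°, 47.9°, 63.4°, 77.1°, 90.0°, 102.9°, 116.6°, 132.1°, 153.4°}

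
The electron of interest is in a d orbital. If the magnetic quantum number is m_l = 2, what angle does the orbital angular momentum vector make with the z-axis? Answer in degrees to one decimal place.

D corresponds to l = 2.
|L|² = l(l+1)ℏ² = 6ℏ², so |L| = √6 ℏ.
L_z = m_l ℏ = 2ℏ.
cos θ = L_z/|L| = 2/√6, so θ ≈ 35.3°.

θ ≈ 35.3°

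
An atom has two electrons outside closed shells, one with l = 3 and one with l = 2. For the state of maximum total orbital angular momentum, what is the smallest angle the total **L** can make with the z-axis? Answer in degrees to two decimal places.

θ_min ≈ 24.09°

L runs from |3 − 2| = 1 to 3 + 2 = 5.
Allowed values: L = 1, 2, 3, 4, 5.
The maximum is L = 5, with |L_tot| = ℏ√(5·6) = √30 ℏ.
The minimum angle with z is arccos(5/√30) ≈ 24.09°.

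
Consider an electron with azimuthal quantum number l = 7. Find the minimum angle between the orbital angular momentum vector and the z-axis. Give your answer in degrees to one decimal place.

|L| = ℏ√(l(l+1)) = 2√14 ℏ.
The smallest angle corresponds to the largest L_z, i.e. m_l = l = 7, giving L_z = 7ℏ.
cos θ_min = 7/√56, so θ_min ≈ 20.7°.

θ_min ≈ 20.7°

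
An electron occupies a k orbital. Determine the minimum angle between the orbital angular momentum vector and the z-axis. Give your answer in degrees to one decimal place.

A k state has l = 7.
|L| = ℏ√(l(l+1)) = 2√14 ℏ.
The smallest angle corresponds to the largest L_z, i.e. m_l = l = 7, giving L_z = 7ℏ.
cos θ_min = 7/√56, so θ_min ≈ 20.7°.

θ_min ≈ 20.7°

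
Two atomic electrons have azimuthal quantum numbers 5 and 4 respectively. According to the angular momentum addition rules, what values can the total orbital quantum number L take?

L = 1, 2, 3, 4, 5, 6, 7, 8, 9

L runs from |5 − 4| = 1 to 5 + 4 = 9.
Allowed values: L = 1, 2, 3, 4, 5, 6, 7, 8, 9.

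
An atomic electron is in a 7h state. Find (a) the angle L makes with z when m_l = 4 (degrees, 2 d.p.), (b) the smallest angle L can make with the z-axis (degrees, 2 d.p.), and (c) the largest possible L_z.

θ(m_l=4) ≈ 43.09°; θ_min ≈ 24.09°; L_z,max = 5ℏ

7h means n = 7, l = 5.
For m_l = 4: cos θ = 4/√30, θ ≈ 43.09°.
cos θ_min = 5/√30, so θ_min ≈ 24.09°.
L_z,max = lℏ = 5ℏ.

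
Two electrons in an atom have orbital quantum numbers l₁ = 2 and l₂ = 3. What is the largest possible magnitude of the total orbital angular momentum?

|L_tot|_max = √30 ℏ ≈ 5.477ℏ

By the triangle rule, |l₁ − l₂| ≤ L ≤ l₁ + l₂.
L ∈ {1, 2, 3, 4, 5}.
The largest magnitude corresponds to L = 5: |L_tot| = ℏ√(5·6) = √30 ℏ.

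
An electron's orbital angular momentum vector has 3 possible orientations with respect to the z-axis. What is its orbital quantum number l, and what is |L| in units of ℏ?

2l + 1 = 3 ⇒ l = 1.
Then |L| = √(l(l+1)) ℏ = √2 ℏ.

l = 1, |L| = √2 ℏ ≈ 1.414ℏ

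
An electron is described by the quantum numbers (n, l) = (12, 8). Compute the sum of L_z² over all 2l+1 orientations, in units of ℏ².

m_l ∈ {-8, -7, -6, -5, -4, -3, -2, -1, 0, 1, 2, 3, 4, 5, 6, 7, 8}.
Σ m_l² = l(l+1)(2l+1)/3 = 8·9·17/3 = 408.

Σ(L_z)² = 408 ℏ²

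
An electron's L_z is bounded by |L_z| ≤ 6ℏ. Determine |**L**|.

|L| = √42 ℏ ≈ 6.481ℏ

L_z,max = lℏ, so l = 6.
|L| = ℏ√(l(l+1)) = √42 ℏ.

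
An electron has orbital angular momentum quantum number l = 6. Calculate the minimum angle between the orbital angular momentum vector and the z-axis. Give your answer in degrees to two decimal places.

θ_min ≈ 22.21°

|L| = √(l(l+1)) ℏ = √42 ℏ.
The smallest angle corresponds to the largest L_z, i.e. m_l = l = 6, giving L_z = 6ℏ.
cos θ_min = 6/√42, so θ_min ≈ 22.21°.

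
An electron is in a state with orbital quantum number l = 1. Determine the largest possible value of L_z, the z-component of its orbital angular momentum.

L_z,max = 1ℏ

L_z = m_l ℏ with m_l ∈ {−1, …, 1}; the maximum is m_l = 1.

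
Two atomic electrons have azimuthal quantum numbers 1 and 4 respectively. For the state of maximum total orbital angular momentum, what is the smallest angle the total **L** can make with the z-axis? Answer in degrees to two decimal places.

By the triangle rule, |l₁ − l₂| ≤ L ≤ l₁ + l₂.
L ∈ {3, 4, 5}.
The maximum is L = 5, with |L_tot| = ℏ√(5·6) = √30 ℏ.
The minimum angle with z is arccos(5/√30) ≈ 24.09°.

θ_min ≈ 24.09°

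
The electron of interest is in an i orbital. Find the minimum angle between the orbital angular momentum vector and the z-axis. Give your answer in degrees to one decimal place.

θ_min ≈ 22.2°

An i state has l = 6.
|L| = ℏ√(l(l+1)) = √42 ℏ.
The smallest angle corresponds to the largest L_z, i.e. m_l = l = 6, giving L_z = 6ℏ.
cos θ_min = 6/√42, so θ_min ≈ 22.2°.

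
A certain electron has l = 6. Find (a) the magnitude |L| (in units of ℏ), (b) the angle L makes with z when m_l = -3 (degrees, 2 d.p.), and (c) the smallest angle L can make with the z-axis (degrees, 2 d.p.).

|L| = ℏ√(6·7) = √42 ℏ ≈ 6.481ℏ.
For m_l = -3: cos θ = -3/√42, θ ≈ 117.58°.
cos θ_min = 6/√42, so θ_min ≈ 22.21°.

|L| = √42 ℏ ≈ 6.481ℏ; θ(m_l=-3) ≈ 117.58°; θ_min ≈ 22.21°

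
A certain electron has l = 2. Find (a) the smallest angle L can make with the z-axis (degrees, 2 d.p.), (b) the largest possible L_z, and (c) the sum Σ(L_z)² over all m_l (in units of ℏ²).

θ_min ≈ 35.26°; L_z,max = 2ℏ; Σ(L_z)² = 10 ℏ²

cos θ_min = 2/√6, so θ_min ≈ 35.26°.
L_z,max = lℏ = 2ℏ.
Σ m_l² = 10, so Σ(L_z)² = 10 ℏ².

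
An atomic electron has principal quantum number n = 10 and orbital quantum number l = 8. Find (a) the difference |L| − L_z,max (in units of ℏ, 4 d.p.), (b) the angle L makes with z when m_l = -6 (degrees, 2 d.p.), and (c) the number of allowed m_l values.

|L|−L_z,max ≈ 0.4853ℏ; θ(m_l=-6) ≈ 135.00°; 17 values

|L| − L_z,max = (6√2 − 8)ℏ ≈ 0.4853ℏ.
For m_l = -6: cos θ = -6/√72, θ ≈ 135.00°.
There are 2l+1 = 17 values of m_l.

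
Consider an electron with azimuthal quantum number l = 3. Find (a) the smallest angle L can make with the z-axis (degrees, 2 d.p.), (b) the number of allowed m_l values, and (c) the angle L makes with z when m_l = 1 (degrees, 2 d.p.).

cos θ_min = 3/√12, so θ_min ≈ 30.00°.
There are 2l+1 = 7 values of m_l.
For m_l = 1: cos θ = 1/√12, θ ≈ 73.22°.

θ_min ≈ 30.00°; 7 values; θ(m_l=1) ≈ 73.22°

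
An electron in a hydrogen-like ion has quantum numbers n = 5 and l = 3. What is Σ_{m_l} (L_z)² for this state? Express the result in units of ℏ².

The allowed m_l values are -3, -2, -1, 0, 1, 2, 3.
Σ m_l² = l(l+1)(2l+1)/3 = 3·4·7/3 = 28.

Σ(L_z)² = 28 ℏ²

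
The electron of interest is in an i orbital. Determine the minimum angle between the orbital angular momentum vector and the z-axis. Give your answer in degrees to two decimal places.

An i state has l = 6.
|L| = √(l(l+1)) ℏ = √42 ℏ.
The smallest angle corresponds to the largest L_z, i.e. m_l = l = 6, giving L_z = 6ℏ.
cos θ_min = 6/√42, so θ_min ≈ 22.21°.

θ_min ≈ 22.21°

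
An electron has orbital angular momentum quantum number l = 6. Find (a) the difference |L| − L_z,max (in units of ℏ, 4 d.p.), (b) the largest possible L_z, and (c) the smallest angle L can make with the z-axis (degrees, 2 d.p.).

|L| − L_z,max = (√42 − 6)ℏ ≈ 0.4807ℏ.
L_z,max = lℏ = 6ℏ.
cos θ_min = 6/√42, so θ_min ≈ 22.21°.

|L|−L_z,max ≈ 0.4807ℏ; L_z,max = 6ℏ; θ_min ≈ 22.21°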